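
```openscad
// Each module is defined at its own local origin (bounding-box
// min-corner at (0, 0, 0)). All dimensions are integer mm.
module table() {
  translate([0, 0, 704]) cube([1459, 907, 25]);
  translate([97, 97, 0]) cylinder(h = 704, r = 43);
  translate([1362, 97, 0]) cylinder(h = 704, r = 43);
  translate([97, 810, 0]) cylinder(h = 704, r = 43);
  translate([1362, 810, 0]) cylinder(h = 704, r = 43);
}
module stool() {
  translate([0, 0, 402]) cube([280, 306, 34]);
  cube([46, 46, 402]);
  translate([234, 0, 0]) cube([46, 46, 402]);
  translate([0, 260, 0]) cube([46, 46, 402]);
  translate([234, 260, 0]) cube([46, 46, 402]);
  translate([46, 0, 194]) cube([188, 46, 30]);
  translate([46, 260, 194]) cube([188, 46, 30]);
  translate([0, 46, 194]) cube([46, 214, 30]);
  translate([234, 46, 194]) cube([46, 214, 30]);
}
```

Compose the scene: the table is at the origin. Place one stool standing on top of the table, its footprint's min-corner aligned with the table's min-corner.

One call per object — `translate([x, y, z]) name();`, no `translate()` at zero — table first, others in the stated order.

table();
translate([0, 0, 729]) stool();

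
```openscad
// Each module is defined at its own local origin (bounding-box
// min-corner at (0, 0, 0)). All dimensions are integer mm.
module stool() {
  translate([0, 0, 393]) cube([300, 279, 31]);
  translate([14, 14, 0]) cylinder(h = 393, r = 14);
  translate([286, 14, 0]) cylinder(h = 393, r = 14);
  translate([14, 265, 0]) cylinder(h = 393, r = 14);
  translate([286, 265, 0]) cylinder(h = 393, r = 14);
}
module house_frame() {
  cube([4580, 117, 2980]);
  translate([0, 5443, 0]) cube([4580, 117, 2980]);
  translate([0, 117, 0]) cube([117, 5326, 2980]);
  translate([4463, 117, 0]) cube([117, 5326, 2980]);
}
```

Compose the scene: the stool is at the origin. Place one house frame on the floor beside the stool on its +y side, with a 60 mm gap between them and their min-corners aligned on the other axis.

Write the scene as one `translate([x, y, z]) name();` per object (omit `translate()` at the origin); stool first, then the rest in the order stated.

stool();
translate([0, 339, 0]) house_frame();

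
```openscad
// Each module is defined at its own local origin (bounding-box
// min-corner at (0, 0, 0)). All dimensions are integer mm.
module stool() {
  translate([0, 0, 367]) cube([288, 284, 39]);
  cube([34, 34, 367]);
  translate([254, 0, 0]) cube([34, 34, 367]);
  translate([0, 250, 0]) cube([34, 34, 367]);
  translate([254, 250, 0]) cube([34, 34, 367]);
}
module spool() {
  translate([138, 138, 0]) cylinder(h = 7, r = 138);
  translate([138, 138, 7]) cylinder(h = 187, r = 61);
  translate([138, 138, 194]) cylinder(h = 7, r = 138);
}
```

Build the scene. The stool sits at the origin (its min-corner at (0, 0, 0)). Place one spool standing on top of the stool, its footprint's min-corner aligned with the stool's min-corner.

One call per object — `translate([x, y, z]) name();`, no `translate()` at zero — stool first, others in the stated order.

stool();
translate([0, 0, 406]) spool();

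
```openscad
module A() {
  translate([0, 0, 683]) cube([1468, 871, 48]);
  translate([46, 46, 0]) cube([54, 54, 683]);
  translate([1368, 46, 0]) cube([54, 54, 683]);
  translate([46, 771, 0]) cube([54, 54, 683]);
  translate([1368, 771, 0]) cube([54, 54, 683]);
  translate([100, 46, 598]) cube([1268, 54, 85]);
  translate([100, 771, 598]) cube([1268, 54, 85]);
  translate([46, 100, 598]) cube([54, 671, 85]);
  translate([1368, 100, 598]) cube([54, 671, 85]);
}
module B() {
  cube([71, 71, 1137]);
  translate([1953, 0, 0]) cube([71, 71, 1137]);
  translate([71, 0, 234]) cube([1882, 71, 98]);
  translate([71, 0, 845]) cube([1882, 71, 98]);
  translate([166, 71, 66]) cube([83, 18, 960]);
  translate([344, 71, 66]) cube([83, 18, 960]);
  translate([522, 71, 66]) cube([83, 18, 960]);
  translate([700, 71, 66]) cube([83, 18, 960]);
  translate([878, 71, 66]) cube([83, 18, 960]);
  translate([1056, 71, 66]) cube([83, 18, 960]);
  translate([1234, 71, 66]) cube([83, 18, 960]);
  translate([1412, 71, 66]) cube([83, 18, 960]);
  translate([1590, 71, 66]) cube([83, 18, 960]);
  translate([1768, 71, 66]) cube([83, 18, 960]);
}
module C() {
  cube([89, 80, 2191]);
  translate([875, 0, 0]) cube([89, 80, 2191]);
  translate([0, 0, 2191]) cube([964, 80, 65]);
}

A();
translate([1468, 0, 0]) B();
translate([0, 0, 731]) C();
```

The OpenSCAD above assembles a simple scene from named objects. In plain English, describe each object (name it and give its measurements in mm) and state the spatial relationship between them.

A is a rectangular dining table. The top is 1468×871×48 mm with its upper surface at z = 731 mm. It stands on four 54×54 mm square legs, each inset 46 mm from the nearest pair of top edges, running from the floor to the underside of the top. Four apron rails, 54 mm thick and 85 mm tall, run between adjacent legs with their top edges flush with the underside of the top and their outer faces flush with the legs' outer faces.

B is a fence section. Two 71×71 mm posts, 1137 mm tall, stand on the floor with a clear span of 1882 mm between their inner faces. Two horizontal rails of 71×98 mm section span the gap between the posts with their undersides at z = 234 mm and z = 845 mm, flush with the posts' −y face. 10 pickets, each 83 mm wide, 18 mm thick and 960 mm tall, are fixed to the +y face of the rails with their bottoms at z = 66 mm, evenly spaced across the span with equal gaps (rounded down to the nearest mm) at the −x end and between each pair — any rounding remainder accumulates at the +x end.

C is a rectangular door frame: two vertical jambs of 89×80 mm section, 2191 mm tall, with a clear opening 786 mm wide between their inner faces. A header 65 mm tall and 80 mm deep lies on top of the jambs and spans the full outside width.

The fence section is against the table's +x side, with their −y faces flush. The door frame is on top of the table.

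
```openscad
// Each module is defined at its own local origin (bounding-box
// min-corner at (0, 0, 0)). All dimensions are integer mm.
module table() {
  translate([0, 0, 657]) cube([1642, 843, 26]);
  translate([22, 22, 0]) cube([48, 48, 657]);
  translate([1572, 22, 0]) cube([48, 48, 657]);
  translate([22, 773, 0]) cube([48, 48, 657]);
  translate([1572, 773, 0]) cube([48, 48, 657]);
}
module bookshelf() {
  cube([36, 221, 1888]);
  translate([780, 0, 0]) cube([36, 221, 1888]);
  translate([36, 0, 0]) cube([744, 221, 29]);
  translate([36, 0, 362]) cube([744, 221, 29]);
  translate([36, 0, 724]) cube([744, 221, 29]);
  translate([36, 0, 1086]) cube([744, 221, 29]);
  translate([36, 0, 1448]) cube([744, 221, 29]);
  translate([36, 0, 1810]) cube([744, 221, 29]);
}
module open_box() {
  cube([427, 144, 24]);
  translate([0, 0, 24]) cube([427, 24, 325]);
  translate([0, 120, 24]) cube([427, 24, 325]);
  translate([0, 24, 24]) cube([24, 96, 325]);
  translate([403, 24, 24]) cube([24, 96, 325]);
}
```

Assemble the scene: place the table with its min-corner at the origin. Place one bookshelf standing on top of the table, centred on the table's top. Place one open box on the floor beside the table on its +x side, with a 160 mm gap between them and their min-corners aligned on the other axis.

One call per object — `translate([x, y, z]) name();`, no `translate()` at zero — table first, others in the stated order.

table();
translate([413, 311, 683]) bookshelf();
translate([1802, 0, 0]) open_box();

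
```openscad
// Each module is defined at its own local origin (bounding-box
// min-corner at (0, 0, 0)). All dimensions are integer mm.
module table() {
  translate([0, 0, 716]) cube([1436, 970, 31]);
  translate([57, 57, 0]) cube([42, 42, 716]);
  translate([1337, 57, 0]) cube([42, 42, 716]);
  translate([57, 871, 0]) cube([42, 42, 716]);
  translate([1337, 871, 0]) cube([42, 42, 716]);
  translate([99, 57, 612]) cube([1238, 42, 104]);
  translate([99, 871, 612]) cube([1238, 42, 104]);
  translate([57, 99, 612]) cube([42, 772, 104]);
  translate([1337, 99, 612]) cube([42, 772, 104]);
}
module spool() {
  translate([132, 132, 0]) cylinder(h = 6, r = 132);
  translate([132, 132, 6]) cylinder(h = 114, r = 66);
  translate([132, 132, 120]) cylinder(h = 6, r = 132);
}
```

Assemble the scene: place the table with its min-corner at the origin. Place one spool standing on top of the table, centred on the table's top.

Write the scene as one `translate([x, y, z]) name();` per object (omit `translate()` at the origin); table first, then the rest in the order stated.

table();
translate([586, 353, 747]) spool();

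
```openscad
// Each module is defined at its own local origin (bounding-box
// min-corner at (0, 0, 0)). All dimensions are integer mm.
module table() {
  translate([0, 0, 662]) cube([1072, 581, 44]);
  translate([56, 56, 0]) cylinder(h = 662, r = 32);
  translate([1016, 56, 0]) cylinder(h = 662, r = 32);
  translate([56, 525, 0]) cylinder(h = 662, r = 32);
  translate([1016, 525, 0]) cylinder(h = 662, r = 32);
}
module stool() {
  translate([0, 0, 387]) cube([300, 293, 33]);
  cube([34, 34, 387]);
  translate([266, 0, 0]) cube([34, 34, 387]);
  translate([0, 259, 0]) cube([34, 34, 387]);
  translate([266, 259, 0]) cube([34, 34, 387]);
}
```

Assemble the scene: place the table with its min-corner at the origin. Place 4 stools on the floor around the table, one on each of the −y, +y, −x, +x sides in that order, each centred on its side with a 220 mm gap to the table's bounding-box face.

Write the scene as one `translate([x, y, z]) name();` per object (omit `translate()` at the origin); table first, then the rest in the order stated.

table();
translate([386, -513, 0]) stool();
translate([386, 801, 0]) stool();
translate([-520, 144, 0]) stool();
translate([1292, 144, 0]) stool();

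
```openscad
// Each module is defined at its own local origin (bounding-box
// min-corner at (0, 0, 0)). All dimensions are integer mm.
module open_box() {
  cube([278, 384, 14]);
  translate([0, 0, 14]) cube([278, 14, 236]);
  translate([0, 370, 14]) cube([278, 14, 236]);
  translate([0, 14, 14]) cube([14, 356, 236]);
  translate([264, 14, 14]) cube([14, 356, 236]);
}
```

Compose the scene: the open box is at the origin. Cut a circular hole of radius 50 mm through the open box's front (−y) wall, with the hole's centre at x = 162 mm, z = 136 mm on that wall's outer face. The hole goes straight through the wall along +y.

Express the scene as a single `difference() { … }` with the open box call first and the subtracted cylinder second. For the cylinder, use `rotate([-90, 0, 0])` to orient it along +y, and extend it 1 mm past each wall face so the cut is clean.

difference() {
  open_box();
  translate([162, -1, 136]) rotate([-90, 0, 0]) cylinder(h = 16, r = 50);
}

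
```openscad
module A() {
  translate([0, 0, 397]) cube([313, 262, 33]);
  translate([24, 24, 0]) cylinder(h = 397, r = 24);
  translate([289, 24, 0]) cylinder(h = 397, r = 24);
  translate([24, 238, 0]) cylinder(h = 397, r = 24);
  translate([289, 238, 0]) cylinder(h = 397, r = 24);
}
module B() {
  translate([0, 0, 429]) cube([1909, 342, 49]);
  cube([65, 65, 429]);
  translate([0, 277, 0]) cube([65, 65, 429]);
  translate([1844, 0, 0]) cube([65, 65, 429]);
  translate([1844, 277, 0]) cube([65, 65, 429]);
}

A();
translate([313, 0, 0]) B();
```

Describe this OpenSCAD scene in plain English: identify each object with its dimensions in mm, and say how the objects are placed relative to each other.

A is a simple wooden stool: a rectangular seat 313 mm (x) by 262 mm (y), 33 mm thick, top face at z = 430 mm, on four round legs, each 48 mm in diameter. The legs rest on z = 0, each leg's axis is inset half a diameter from the nearest pair of seat edges (so the leg's bounding box is flush with the corner).

B is a bench: a 1909×342 mm seat slab, 49 mm thick, top at z = 478 mm, on four 65×65 mm square legs flush with the seat corners and standing on z = 0.

The bench is against the stool's +x side, with their −y faces flush.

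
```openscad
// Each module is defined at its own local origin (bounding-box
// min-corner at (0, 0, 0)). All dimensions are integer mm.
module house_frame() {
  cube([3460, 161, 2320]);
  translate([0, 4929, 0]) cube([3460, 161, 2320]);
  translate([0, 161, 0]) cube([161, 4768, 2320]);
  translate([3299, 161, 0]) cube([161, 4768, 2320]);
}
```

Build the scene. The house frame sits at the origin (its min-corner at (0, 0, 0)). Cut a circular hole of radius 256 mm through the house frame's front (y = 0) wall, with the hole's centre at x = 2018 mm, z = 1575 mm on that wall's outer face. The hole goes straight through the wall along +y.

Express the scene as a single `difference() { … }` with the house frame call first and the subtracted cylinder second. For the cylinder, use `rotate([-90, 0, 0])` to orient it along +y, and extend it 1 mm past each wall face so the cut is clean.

difference() {
  house_frame();
  translate([2018, -1, 1575]) rotate([-90, 0, 0]) cylinder(h = 163, r = 256);
}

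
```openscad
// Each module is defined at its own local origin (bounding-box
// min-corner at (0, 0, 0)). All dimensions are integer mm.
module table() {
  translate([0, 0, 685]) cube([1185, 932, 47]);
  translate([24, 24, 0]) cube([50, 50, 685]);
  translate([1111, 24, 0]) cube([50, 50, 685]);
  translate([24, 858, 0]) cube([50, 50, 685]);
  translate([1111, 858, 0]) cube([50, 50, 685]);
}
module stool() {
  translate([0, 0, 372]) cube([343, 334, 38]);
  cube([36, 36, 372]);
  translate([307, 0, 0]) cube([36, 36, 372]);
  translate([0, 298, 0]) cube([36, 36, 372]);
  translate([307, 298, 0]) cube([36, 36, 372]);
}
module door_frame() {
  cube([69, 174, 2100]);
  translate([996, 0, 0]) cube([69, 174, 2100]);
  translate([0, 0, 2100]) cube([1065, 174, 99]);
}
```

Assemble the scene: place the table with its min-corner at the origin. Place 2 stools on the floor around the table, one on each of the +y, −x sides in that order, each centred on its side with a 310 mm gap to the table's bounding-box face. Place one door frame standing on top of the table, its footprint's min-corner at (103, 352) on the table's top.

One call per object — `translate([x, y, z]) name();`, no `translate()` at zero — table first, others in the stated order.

table();
translate([421, 1242, 0]) stool();
translate([-653, 299, 0]) stool();
translate([103, 352, 732]) door_frame();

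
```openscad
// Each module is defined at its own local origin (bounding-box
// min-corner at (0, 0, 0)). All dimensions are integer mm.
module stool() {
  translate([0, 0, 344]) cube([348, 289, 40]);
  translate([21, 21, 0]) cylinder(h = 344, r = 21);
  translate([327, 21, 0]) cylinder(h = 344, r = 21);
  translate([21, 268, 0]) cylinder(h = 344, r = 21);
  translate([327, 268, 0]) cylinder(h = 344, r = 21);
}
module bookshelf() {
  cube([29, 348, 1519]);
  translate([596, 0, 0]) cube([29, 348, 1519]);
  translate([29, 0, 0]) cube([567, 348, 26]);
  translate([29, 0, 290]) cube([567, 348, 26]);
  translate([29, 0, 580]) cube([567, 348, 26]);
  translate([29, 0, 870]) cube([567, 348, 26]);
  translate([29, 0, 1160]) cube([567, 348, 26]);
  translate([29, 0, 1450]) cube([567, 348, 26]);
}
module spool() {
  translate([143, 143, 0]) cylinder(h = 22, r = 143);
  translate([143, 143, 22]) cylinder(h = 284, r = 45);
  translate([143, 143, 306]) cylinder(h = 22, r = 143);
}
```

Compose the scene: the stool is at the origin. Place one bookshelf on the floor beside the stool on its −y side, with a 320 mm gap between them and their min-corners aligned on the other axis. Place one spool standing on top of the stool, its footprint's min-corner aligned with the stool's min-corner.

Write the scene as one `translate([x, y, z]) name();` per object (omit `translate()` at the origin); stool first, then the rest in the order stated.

stool();
translate([0, -668, 0]) bookshelf();
translate([0, 0, 384]) spool();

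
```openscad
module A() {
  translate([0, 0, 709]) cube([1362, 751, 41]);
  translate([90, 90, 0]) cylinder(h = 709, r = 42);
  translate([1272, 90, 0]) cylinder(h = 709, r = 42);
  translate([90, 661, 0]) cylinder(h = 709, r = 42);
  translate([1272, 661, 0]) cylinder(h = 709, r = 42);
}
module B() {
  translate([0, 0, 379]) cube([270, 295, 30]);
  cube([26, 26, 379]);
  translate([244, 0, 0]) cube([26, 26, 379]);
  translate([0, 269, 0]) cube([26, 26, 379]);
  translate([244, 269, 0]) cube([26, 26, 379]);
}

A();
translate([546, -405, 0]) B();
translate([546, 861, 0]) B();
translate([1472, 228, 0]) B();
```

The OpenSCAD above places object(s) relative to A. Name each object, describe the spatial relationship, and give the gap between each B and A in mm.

Each stool's nearest face is 110 mm from the table's bounding box.

A is a table. B is a stool. Three stools sit around the table at the −y, +y, +x sides. The gap between each stool and the table is 110 mm.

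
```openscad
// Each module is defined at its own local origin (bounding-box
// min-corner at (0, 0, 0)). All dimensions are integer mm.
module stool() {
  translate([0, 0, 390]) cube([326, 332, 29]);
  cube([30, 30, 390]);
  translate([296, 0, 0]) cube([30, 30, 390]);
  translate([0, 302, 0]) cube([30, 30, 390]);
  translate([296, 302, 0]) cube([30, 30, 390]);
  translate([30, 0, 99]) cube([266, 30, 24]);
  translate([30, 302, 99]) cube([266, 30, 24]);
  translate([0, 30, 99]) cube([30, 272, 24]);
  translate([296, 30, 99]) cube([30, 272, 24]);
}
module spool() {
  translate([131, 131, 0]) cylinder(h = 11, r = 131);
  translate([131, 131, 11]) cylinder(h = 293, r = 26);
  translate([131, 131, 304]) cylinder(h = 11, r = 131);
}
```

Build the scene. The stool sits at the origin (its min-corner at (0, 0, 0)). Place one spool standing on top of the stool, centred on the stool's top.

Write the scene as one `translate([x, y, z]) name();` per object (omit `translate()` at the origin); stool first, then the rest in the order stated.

stool();
translate([32, 35, 419]) spool();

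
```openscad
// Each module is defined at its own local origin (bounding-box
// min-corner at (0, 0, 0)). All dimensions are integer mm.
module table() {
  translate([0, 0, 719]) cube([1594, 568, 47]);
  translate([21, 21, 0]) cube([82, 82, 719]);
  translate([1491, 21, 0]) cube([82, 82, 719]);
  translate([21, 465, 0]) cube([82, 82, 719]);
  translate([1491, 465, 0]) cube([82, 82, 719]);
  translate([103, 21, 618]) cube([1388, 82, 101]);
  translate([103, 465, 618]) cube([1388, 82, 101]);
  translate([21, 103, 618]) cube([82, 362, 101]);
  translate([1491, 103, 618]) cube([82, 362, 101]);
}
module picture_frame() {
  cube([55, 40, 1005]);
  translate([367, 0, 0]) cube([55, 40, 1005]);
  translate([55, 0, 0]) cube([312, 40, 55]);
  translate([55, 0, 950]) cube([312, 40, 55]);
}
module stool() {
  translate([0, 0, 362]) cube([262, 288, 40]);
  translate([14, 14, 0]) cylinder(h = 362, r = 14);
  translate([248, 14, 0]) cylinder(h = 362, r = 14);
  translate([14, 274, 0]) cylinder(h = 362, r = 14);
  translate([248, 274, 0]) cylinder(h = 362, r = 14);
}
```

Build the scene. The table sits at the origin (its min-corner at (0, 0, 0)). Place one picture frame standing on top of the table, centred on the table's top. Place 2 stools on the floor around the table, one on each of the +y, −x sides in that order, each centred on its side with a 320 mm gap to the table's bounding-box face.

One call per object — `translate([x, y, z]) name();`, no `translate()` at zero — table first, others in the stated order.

table();
translate([586, 264, 766]) picture_frame();
translate([666, 888, 0]) stool();
translate([-582, 140, 0]) stool();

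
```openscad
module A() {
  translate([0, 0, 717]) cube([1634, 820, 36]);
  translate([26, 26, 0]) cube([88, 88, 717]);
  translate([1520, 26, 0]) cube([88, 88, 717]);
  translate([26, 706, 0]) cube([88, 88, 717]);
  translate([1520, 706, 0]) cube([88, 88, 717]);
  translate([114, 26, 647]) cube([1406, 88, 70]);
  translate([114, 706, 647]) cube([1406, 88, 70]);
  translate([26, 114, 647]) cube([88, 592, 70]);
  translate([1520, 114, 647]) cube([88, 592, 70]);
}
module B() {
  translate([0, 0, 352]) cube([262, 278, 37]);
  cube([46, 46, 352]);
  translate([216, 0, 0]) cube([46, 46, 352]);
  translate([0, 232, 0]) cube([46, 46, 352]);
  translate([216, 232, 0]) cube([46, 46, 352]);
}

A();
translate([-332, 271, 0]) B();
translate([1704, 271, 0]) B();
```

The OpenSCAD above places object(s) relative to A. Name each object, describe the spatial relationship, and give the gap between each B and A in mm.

A is a table. B is a stool. Two stools sit around the table at the −x, +x sides. The gap between each stool and the table is 70 mm.

Each stool's nearest face is 70 mm from the table's bounding box.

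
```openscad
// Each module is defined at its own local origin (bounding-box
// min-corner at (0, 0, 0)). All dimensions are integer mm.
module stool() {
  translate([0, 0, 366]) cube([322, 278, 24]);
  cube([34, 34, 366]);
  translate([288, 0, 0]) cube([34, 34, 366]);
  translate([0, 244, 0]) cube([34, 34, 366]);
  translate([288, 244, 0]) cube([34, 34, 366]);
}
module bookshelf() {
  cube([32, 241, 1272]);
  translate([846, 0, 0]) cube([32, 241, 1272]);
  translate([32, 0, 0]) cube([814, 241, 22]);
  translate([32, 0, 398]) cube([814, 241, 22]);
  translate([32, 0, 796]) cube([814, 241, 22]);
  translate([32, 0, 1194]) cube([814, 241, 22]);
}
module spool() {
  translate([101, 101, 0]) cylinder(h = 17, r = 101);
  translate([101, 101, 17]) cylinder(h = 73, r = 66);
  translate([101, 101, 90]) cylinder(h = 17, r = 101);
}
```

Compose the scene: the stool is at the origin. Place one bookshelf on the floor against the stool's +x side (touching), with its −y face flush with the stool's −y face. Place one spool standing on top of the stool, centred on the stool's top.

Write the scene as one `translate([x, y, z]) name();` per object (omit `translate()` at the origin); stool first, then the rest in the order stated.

stool();
translate([322, 0, 0]) bookshelf();
translate([60, 38, 390]) spool();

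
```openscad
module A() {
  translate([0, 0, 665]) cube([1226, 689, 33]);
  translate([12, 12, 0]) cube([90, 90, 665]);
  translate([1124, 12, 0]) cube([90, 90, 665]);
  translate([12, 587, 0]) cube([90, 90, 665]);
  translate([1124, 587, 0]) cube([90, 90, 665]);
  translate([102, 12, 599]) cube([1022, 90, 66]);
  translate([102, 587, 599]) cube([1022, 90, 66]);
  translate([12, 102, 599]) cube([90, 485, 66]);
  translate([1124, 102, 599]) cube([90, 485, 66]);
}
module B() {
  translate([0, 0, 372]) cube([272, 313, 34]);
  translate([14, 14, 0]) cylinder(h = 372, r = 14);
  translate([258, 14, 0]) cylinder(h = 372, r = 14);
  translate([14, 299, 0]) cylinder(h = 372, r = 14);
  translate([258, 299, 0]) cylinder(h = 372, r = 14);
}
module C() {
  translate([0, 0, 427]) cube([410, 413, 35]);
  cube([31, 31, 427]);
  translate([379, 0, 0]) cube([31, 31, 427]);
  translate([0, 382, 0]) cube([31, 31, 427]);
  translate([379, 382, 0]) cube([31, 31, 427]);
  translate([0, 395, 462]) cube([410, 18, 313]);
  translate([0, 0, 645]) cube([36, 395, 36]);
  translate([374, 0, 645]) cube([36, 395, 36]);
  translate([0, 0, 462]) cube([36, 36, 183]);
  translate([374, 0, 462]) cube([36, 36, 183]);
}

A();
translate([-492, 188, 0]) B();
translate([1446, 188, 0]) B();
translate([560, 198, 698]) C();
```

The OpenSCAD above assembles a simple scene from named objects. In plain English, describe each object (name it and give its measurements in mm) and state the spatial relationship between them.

A is a table with a 1226×689 mm rectangular top, 33 mm thick, top surface at z = 698 mm, supported by four 90×90 mm square legs, each inset 12 mm from the nearest pair of top edges, running from the floor. Four apron rails, 90 mm thick and 66 mm tall, run between adjacent legs with their top edges flush with the underside of the top and their outer faces flush with the legs' outer faces.

B is a four-legged stool. The seat is a 272×313×34 mm slab whose top surface is at z = 406 mm; four round legs, each 28 mm in diameter, run from the floor (z = 0) to the underside of the seat, each leg's axis is inset half a diameter from the nearest pair of seat edges (so the leg's bounding box is flush with the corner).

C is a chair. The seat is a 410×413×35 mm slab with its top at z = 462 mm, on four 31×31 mm corner legs (flush with the seat edges, standing on z = 0). A flat backrest 18 mm thick, 313 mm tall, spans the full seat width and rises from the seat top along its +y edge, rear face flush with the rear of the seat. Two armrests of 36×36 mm section run along each side from the seat's front edge to the front of the backrest, top faces 219 mm above the seat top and outer faces flush with the seat's x-edges; a 36×36 mm post under the front of each armrest stands on the seat at the front corner.

Two stools sit around the table at the −x, +x sides. The chair is on top of the table.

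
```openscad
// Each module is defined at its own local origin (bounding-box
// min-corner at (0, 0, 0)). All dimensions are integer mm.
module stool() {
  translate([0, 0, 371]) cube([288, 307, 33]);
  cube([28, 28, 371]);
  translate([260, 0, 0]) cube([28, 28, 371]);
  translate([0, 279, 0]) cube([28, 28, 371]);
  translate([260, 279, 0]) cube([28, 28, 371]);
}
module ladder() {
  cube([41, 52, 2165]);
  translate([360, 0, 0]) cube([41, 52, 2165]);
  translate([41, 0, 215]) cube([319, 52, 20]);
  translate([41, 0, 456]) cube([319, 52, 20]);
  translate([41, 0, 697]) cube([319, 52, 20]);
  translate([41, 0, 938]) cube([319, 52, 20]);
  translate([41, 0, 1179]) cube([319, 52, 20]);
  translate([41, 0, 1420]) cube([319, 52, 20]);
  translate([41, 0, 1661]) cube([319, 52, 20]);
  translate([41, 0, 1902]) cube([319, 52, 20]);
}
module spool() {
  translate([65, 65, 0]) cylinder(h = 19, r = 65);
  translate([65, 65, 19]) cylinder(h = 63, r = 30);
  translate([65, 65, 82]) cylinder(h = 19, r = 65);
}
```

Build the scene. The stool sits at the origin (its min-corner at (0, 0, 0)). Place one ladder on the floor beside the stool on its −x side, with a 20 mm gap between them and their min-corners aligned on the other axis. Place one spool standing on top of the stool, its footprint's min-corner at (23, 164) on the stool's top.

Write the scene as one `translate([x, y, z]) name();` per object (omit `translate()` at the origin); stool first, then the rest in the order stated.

stool();
translate([-421, 0, 0]) ladder();
translate([23, 164, 404]) spool();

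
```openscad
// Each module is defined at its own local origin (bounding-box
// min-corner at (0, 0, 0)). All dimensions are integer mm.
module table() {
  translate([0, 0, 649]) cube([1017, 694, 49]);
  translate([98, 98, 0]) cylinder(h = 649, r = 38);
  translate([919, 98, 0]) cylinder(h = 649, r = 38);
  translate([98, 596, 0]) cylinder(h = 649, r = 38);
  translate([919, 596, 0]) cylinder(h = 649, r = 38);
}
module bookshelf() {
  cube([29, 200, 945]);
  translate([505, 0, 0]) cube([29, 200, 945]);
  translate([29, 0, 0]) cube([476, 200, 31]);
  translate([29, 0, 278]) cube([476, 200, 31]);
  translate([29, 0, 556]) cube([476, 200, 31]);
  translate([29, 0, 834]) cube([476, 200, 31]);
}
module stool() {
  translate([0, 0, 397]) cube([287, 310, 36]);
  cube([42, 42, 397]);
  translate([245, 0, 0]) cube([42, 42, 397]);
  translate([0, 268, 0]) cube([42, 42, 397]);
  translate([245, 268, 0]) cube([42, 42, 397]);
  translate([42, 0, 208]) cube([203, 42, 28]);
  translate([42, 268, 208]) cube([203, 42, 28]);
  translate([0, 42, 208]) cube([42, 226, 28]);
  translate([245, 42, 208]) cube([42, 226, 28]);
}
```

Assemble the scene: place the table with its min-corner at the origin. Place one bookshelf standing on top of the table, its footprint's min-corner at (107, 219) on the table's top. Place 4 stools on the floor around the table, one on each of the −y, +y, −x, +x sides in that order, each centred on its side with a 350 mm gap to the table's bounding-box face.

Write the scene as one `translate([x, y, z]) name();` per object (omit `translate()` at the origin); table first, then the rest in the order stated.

table();
translate([107, 219, 698]) bookshelf();
translate([365, -660, 0]) stool();
translate([365, 1044, 0]) stool();
translate([-637, 192, 0]) stool();
translate([1367, 192, 0]) stool();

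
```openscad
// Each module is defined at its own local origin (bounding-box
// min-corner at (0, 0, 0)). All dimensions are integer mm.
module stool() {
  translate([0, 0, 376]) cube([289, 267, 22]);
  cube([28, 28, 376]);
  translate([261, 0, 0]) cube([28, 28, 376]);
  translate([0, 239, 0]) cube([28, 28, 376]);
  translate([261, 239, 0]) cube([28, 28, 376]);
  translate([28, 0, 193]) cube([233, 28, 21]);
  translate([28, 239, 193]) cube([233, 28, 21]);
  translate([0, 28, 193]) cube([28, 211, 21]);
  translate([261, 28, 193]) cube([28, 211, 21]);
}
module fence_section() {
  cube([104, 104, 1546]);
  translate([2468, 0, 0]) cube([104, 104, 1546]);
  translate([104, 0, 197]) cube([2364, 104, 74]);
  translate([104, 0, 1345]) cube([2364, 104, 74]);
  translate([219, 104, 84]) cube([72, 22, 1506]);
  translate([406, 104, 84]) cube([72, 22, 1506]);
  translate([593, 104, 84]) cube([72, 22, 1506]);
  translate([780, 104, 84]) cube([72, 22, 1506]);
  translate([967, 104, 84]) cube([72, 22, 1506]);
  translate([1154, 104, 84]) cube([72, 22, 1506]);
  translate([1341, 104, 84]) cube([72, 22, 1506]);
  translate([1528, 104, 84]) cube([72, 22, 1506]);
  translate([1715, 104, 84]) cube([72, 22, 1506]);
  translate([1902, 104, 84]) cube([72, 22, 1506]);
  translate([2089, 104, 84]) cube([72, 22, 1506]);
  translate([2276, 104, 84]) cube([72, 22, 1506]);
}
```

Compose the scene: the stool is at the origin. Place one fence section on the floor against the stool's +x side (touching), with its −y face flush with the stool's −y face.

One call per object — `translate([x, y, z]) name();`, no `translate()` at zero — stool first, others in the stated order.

stool();
translate([289, 0, 0]) fence_section();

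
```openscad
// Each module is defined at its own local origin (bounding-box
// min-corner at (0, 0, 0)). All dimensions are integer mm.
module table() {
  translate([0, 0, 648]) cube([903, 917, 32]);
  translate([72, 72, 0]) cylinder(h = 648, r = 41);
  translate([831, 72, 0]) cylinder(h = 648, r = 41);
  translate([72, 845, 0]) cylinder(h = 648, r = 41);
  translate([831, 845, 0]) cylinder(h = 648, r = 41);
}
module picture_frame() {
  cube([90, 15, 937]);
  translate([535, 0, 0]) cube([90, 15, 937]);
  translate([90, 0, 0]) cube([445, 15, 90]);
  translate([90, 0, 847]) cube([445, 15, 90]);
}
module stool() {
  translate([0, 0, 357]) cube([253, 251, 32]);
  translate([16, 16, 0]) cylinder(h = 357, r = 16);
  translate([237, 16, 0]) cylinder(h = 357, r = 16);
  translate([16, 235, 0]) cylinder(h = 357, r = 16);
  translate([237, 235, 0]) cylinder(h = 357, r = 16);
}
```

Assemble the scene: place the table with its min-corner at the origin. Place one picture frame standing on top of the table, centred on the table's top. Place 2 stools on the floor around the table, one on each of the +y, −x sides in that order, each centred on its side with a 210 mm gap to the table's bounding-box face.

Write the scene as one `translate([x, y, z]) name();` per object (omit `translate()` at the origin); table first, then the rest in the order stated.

table();
translate([139, 451, 680]) picture_frame();
translate([325, 1127, 0]) stool();
translate([-463, 333, 0]) stool();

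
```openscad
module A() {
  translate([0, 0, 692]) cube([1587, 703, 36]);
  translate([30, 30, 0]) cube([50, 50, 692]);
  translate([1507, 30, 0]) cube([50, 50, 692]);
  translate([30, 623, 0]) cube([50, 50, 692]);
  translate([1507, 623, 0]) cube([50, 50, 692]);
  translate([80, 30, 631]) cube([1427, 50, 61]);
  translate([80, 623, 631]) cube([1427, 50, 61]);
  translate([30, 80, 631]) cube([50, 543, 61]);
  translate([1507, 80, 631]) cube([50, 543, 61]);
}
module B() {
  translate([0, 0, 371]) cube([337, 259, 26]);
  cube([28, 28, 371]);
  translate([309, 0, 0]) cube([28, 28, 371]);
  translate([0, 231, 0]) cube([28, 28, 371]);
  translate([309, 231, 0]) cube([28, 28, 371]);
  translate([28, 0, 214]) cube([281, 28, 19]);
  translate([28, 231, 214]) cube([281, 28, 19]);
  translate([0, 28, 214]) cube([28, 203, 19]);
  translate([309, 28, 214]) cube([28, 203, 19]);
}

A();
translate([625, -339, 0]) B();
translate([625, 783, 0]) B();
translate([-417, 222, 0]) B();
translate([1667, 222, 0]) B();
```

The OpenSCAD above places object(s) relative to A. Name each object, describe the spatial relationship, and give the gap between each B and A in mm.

A is a table. B is a stool. Four stools sit around the table at the −y, +y, −x, +x sides. The gap between each stool and the table is 80 mm.

Each stool's nearest face is 80 mm from the table's bounding box.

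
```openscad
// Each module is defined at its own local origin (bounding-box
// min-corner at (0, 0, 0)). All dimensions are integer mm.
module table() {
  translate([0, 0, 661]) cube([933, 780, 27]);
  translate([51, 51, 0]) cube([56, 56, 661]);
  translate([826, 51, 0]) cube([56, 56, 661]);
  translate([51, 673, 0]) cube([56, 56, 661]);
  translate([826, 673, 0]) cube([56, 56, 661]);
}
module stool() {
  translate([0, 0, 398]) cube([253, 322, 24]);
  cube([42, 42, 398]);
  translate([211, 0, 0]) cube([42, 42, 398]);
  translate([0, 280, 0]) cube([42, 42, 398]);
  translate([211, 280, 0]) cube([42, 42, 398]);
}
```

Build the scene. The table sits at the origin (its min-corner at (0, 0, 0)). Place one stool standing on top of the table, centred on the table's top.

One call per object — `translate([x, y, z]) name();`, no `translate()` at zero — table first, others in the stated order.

table();
translate([340, 229, 688]) stool();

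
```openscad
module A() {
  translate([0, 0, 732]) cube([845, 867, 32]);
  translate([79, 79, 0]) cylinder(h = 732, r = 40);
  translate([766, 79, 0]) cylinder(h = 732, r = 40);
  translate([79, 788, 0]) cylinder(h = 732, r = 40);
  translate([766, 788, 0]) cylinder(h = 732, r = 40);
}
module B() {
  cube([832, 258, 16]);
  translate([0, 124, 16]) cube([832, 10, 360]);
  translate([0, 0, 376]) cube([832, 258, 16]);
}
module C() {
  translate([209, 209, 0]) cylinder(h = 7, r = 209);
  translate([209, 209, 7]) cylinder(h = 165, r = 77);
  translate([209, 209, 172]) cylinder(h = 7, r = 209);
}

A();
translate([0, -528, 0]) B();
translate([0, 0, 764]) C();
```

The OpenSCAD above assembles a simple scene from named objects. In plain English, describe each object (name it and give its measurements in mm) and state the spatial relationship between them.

A is a rectangular dining table. The top is 845×867×32 mm with its upper surface at z = 764 mm. It stands on four round legs of 80 mm diameter, each leg's bounding box inset 39 mm from the nearest pair of top edges, running from the floor to the underside of the top.

B is an I-beam lying along x, 832 mm long. Overall section height 392 mm. Two flanges 258 mm wide (y) and 16 mm thick, one on the floor and one at the top; a web 10 mm thick runs between them, centred on the flange width.

C is a spool: two coaxial disc flanges of radius 209 mm and thickness 7 mm, joined by a core cylinder of radius 77 mm and height 165 mm. The lower flange rests on z = 0 and the three cylinders share a vertical axis.

The I-beam is on the floor beside the table on its −y side. The spool is on top of the table.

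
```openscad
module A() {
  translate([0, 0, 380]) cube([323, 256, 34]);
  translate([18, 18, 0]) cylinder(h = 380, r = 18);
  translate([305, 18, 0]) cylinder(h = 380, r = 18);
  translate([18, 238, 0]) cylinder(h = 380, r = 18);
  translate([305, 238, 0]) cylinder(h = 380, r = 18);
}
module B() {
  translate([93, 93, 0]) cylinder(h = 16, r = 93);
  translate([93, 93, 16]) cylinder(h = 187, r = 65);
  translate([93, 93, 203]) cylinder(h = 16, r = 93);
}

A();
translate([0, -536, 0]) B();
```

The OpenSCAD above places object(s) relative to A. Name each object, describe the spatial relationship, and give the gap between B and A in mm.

The spool's nearest face is 350 mm from the stool's −y face.

A is a stool. B is a spool. The spool is on the floor beside the stool on its −y side. The gap between the spool and the stool is 350 mm.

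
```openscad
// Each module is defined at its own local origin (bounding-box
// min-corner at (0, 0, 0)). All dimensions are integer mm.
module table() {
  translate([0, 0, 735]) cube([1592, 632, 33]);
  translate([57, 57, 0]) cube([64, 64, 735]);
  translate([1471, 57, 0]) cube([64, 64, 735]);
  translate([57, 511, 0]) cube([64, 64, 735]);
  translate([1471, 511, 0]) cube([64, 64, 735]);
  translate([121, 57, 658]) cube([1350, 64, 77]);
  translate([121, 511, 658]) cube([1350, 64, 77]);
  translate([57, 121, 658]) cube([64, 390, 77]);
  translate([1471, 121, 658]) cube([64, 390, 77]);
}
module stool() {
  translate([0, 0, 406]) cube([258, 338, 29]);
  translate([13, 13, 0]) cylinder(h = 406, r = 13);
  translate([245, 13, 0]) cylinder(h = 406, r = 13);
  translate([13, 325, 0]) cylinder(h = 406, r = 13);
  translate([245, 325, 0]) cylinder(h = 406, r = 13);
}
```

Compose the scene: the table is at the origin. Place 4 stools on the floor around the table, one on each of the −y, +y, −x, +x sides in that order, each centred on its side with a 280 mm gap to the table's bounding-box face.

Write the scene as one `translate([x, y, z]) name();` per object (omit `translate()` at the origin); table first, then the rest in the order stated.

table();
translate([667, -618, 0]) stool();
translate([667, 912, 0]) stool();
translate([-538, 147, 0]) stool();
translate([1872, 147, 0]) stool();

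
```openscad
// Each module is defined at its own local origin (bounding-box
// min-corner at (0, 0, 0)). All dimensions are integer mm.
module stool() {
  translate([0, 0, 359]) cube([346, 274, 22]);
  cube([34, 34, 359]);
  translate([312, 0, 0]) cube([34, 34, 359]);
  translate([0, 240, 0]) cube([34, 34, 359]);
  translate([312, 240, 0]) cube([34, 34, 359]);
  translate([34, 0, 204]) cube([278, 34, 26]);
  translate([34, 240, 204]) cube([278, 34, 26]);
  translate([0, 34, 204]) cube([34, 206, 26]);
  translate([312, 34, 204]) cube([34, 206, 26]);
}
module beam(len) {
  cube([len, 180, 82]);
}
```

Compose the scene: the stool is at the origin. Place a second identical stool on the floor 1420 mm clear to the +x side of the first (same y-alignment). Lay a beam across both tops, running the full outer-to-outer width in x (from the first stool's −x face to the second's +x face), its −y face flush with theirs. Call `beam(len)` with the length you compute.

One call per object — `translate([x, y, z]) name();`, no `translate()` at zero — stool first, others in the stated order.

stool();
translate([1766, 0, 0]) stool();
translate([0, 0, 381]) beam(2112);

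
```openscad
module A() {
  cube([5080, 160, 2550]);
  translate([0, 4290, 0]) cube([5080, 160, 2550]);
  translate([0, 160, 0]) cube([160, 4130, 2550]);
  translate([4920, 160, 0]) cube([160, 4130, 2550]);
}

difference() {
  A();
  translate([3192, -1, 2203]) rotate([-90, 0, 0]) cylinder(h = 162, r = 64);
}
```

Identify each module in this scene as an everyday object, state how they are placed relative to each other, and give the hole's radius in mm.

A is a house frame. The house frame has a circular hole through its front wall. The hole's radius is 64 mm.

The subtracted cylinder has r = 64 mm.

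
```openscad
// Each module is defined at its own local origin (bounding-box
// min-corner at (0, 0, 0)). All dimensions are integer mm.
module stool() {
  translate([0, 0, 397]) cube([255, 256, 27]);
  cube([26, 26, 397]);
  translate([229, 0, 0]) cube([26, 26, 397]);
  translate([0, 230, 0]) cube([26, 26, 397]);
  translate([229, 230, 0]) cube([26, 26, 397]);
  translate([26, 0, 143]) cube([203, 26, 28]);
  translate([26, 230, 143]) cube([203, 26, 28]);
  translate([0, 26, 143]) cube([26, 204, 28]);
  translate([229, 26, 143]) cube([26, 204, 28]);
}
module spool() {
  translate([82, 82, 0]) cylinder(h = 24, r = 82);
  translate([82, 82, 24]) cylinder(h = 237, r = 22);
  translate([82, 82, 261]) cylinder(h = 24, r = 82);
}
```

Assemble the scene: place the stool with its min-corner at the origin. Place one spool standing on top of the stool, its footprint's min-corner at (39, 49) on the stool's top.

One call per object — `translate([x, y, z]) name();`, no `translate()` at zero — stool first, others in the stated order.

stool();
translate([39, 49, 424]) spool();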